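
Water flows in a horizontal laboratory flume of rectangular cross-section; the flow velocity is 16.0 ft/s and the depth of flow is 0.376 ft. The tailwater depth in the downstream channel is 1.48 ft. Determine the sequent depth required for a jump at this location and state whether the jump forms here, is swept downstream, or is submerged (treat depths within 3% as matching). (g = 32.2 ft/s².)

y₂ = 2.26 ft; the jump is swept downstream

Fr₁ = V₁/√(g·y₁) = 16.0/√(32.2×0.376) = 4.60.
Sequent-depth ratio: y₂/y₁ = ½[√(1 + 8Fr₁²) − 1] = ½[√170.2 − 1] = 6.02.
y₂ = 6.02 × 0.376 = 2.26 ft.
Tailwater y_tw = 1.48 ft: y_tw < y₂, so the jump is swept downstream.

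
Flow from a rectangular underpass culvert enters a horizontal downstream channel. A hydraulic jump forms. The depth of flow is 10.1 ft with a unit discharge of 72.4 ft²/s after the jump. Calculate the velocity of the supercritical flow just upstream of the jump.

V₂ = q/y₂ = 72.4/10.1 = 7.17 ft/s; Fr₂ = V₂/√(g·y₂) = 0.397.
The Bélanger relation is symmetric: y₁/y₂ = ½[√(1 + 8Fr₂²) − 1] = ½[√2.264 − 1] = 0.252.
y₁ = 0.252 × 10.1 = 2.55 ft.
V₁ = q/y₁ = 72.4/2.55 = 28.4 ft/s.

V₁ = 28.4 ft/s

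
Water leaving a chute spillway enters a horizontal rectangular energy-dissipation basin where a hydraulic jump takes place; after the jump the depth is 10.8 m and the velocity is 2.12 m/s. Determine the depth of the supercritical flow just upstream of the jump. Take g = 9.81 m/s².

Fr₂ = V₂/√(g·y₂) = 2.12/√(9.81×10.8) = 0.206.
From the momentum equation (using Fr₂), y₁/y₂ = ½[√(1 + 8Fr₂²) − 1] = ½[√1.339 − 1] = 0.0787.
y₁ = 0.0787 × 10.8 = 0.849 m.

y₁ = 0.849 m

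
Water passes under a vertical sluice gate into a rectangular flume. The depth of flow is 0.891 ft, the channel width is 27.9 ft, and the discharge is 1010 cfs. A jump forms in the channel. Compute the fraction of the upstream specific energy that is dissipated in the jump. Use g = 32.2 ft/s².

ΔE/E₁ = 0.647 (64.7%)

q = Q/b = 1010/27.9 = 36.2 ft²/s; V₁ = q/y₁ = 40.6 ft/s. Fr₁ = V₁/√(g·y₁) = 7.59.
Sequent-depth ratio: y₂/y₁ = ½[√(1 + 8Fr₁²) − 1] = ½[√461.3 − 1] = 10.2.
y₂ = 10.2 × 0.891 = 9.12 ft.
E₁ = y₁ + V₁²/2g = 26.5 ft. ΔE = (y₂ − y₁)³/(4y₁y₂) = 17.2 ft. ΔE/E₁ = 17.2/26.5 = 0.647.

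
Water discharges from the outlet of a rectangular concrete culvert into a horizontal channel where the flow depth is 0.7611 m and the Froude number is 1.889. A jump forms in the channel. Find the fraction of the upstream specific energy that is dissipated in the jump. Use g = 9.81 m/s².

Fr₁ = 1.889 (given).
Sequent-depth ratio: y₂/y₁ = ½[√(1 + 8Fr₁²) − 1] = ½[√29.547 − 1] = 2.218.
y₂ = 2.218 × 0.7611 = 1.688 m.
E₁ = y₁(1 + Fr₁²/2) = 0.7611×(1 + 1.889²/2) = 2.119 m. ΔE = (y₂ − y₁)³/(4y₁y₂) = 0.1550 m. ΔE/E₁ = 0.1550/2.119 = 0.0731.

ΔE/E₁ = 0.0731 (7.31%)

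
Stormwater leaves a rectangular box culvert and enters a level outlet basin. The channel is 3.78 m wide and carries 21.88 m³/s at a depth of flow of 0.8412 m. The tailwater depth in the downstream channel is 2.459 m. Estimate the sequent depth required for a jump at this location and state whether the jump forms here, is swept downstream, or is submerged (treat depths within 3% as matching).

y₂ = 2.460 m; the jump forms here

q = Q/b = 21.88/3.78 = 5.788 m²/s; V₁ = q/y₁ = 6.881 m/s. Fr₁ = V₁/√(g·y₁) = 2.395.
Sequent-depth ratio: y₂/y₁ = ½[√(1 + 8Fr₁²) − 1] = ½[√46.902 − 1] = 2.924.
y₂ = 2.924 × 0.8412 = 2.460 m.
Tailwater y_tw = 2.459 m: y_tw ≈ y₂, so the jump forms here.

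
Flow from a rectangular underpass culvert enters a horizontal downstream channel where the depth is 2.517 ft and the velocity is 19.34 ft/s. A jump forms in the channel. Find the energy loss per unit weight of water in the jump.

Fr₁ = V₁/√(g·y₁) = 19.34/√(32.2×2.517) = 2.148.
Bélanger equation: y₂/y₁ = ½[√(1 + 8Fr₁²) − 1] = ½[√37.920 − 1] = 2.579.
y₂ = 2.579 × 2.517 = 6.491 ft.
Head loss: ΔE = (y₂ − y₁)³/(4y₁y₂) = (6.491 − 2.517)³/(4×2.517×6.491) = 62.77/65.35 = 0.9605 ft.

ΔE = 0.9605 ft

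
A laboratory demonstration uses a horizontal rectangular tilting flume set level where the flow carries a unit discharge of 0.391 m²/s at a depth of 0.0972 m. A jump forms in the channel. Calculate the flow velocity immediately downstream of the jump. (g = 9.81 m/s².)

V₁ = q/y₁ = 0.391/0.0972 = 4.02 m/s. Fr₁ = V₁/√(g·y₁) = 4.02/√(9.81×0.0972) = 4.12.
By Bélanger, y₂/y₁ = ½[√(1 + 8Fr₁²) − 1] = ½[√136.8 − 1] = 5.35.
y₂ = 5.35 × 0.0972 = 0.520 m.
V₂ = q/y₂ = 0.391/0.520 = 0.752 m/s.

V₂ = 0.752 m/s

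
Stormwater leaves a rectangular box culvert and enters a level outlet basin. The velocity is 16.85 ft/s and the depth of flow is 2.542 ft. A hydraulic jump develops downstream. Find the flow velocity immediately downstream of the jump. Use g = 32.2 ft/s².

V₂ = 7.726 ft/s

Fr₁ = V₁/√(g·y₁) = 16.85/√(32.2×2.542) = 1.862.
From the momentum equation for a rectangular channel, y₂/y₁ = ½[√(1 + 8Fr₁²) − 1] = ½[√28.750 − 1] = 2.181.
y₂ = 2.181 × 2.542 = 5.544 ft.
q = V₁·y₁ = 16.85 × 2.542 = 42.83 ft²/s.
V₂ = q/y₂ = 42.83/5.544 = 7.726 ft/s.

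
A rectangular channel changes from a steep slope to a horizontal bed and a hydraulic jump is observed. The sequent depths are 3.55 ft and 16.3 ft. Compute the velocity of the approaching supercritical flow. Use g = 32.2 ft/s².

V₁ = 38.3 ft/s

For a rectangular channel the momentum equation gives q² = ½·g·y₁·y₂·(y₁ + y₂) = ½×32.2×3.55×16.3×19.9 = 18493.
q = √18493 = 136 ft²/s.
V₁ = q/y₁ = 136/3.55 = 38.3 ft/s.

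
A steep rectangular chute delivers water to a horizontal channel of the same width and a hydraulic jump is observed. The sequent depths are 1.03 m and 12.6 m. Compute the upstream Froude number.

Fr₁ = 9.00

For a rectangular channel the momentum equation gives q² = ½·g·y₁·y₂·(y₁ + y₂) = ½×9.81×1.03×12.6×13.6 = 868.
q = √868 = 29.5 m²/s.
V₁ = q/y₁ = 28.6 m/s; Fr₁ = V₁/√(g·y₁) = 9.00.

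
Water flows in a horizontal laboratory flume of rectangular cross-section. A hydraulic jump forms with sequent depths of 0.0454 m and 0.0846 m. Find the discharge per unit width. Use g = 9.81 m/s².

For a rectangular channel the momentum equation gives q² = ½·g·y₁·y₂·(y₁ + y₂) = ½×9.81×0.0454×0.0846×0.130 = 0.00245.
q = √0.00245 = 0.0495 m²/s.

q = 0.0495 m²/s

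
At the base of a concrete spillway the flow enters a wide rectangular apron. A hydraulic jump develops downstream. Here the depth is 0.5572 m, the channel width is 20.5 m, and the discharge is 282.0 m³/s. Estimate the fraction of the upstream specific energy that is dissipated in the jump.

ΔE/E₁ = 0.741 (74.1%)

q = Q/b = 282.0/20.5 = 13.76 m²/s; V₁ = q/y₁ = 24.69 m/s. Fr₁ = V₁/√(g·y₁) = 10.56.
Bélanger equation: y₂/y₁ = ½[√(1 + 8Fr₁²) − 1] = ½[√893.03 − 1] = 14.44.
y₂ = 14.44 × 0.5572 = 8.047 m.
E₁ = y₁ + V₁²/2g = 31.62 m. ΔE = (y₂ − y₁)³/(4y₁y₂) = 23.43 m. ΔE/E₁ = 23.43/31.62 = 0.741.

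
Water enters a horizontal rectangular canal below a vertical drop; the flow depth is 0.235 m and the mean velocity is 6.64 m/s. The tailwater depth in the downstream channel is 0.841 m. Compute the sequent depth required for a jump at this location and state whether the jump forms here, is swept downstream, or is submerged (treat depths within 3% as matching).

y₂ = 1.34 m; the jump is swept downstream

Fr₁ = V₁/√(g·y₁) = 6.64/√(9.81×0.235) = 4.37.
By Bélanger, y₂/y₁ = ½[√(1 + 8Fr₁²) − 1] = ½[√154.0 − 1] = 5.70.
y₂ = 5.70 × 0.235 = 1.34 m.
Tailwater y_tw = 0.841 m: y_tw < y₂, so the jump is swept downstream.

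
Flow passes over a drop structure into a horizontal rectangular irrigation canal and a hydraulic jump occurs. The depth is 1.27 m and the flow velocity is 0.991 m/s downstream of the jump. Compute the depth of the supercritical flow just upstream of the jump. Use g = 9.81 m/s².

Fr₂ = V₂/√(g·y₂) = 0.991/√(9.81×1.27) = 0.281.
Since the conjugate-depth ratio holds either way, y₁/y₂ = ½[√(1 + 8Fr₂²) − 1] = ½[√1.631 − 1] = 0.138.
y₁ = 0.138 × 1.27 = 0.176 m.

y₁ = 0.176 m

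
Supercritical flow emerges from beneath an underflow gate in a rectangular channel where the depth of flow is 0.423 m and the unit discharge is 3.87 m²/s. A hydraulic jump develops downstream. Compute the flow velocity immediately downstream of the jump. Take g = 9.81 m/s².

V₂ = 1.56 m/s

V₁ = q/y₁ = 3.87/0.423 = 9.15 m/s. Fr₁ = V₁/√(g·y₁) = 9.15/√(9.81×0.423) = 4.49.
Sequent-depth ratio: y₂/y₁ = ½[√(1 + 8Fr₁²) − 1] = ½[√162.4 − 1] = 5.87.
y₂ = 5.87 × 0.423 = 2.48 m.
V₂ = q/y₂ = 3.87/2.48 = 1.56 m/s.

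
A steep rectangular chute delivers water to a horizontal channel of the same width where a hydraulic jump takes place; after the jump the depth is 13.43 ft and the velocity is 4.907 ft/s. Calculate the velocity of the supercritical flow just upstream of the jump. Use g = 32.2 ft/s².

V₁ = 48.52 ft/s

Fr₂ = V₂/√(g·y₂) = 4.907/√(32.2×13.43) = 0.2360.
Applying the sequent-depth relation in reverse, y₁/y₂ = ½[√(1 + 8Fr₂²) − 1] = ½[√1.4454 − 1] = 0.1011.
y₁ = 0.1011 × 13.43 = 1.358 ft.
V₁ = q/y₁ = 65.90/1.358 = 48.52 ft/s.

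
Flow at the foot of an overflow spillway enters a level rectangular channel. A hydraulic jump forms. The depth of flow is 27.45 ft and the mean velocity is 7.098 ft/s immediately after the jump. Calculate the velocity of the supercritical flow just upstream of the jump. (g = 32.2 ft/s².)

Fr₂ = V₂/√(g·y₂) = 7.098/√(32.2×27.45) = 0.2387.
The Bélanger relation is symmetric: y₁/y₂ = ½[√(1 + 8Fr₂²) − 1] = ½[√1.4560 − 1] = 0.1033.
y₁ = 0.1033 × 27.45 = 2.836 ft.
V₁ = q/y₁ = 194.8/2.836 = 68.70 ft/s.

V₁ = 68.70 ft/s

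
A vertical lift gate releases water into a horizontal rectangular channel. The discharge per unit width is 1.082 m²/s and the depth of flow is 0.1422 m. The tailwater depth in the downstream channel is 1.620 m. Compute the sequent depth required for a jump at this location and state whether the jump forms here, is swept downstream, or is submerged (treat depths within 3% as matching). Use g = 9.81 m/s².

V₁ = q/y₁ = 1.082/0.1422 = 7.609 m/s. Fr₁ = V₁/√(g·y₁) = 7.609/√(9.81×0.1422) = 6.442.
Sequent-depth ratio: y₂/y₁ = ½[√(1 + 8Fr₁²) − 1] = ½[√333.03 − 1] = 8.625.
y₂ = 8.625 × 0.1422 = 1.226 m.
Tailwater y_tw = 1.620 m: y_tw > y₂, so the jump is submerged.

y₂ = 1.226 m; the jump is submerged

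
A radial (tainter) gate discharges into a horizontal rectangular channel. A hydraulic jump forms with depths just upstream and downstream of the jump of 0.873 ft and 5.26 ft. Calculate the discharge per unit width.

For a rectangular channel the momentum equation gives q² = ½·g·y₁·y₂·(y₁ + y₂) = ½×32.2×0.873×5.26×6.13 = 453.
q = √453 = 21.3 ft²/s.

q = 21.3 ft²/s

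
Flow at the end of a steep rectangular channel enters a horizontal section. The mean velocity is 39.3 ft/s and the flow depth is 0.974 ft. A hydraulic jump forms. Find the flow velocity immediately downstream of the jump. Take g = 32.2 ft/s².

V₂ = 4.16 ft/s

Fr₁ = V₁/√(g·y₁) = 39.3/√(32.2×0.974) = 7.02.
Bélanger equation: y₂/y₁ = ½[√(1 + 8Fr₁²) − 1] = ½[√395.0 − 1] = 9.44.
y₂ = 9.44 × 0.974 = 9.19 ft.
q = V₁·y₁ = 39.3 × 0.974 = 38.3 ft²/s.
V₂ = q/y₂ = 38.3/9.19 = 4.16 ft/s.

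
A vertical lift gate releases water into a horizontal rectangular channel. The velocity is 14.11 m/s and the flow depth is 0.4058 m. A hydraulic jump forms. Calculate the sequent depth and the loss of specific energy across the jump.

y₂ = 3.861 m; ΔE = 6.580 m

Fr₁ = V₁/√(g·y₁) = 14.11/√(9.81×0.4058) = 7.072.
By Bélanger, y₂/y₁ = ½[√(1 + 8Fr₁²) − 1] = ½[√401.09 − 1] = 9.514.
y₂ = 9.514 × 0.4058 = 3.861 m.
Head loss: ΔE = (y₂ − y₁)³/(4y₁y₂) = (3.861 − 0.4058)³/(4×0.4058×3.861) = 41.24/6.267 = 6.580 m.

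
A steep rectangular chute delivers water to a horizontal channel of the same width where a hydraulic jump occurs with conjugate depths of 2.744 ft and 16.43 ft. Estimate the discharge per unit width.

q = 118.0 ft²/s

For a rectangular channel the momentum equation gives q² = ½·g·y₁·y₂·(y₁ + y₂) = ½×32.2×2.744×16.43×19.17 = 13917.
q = √13917 = 118.0 ft²/s.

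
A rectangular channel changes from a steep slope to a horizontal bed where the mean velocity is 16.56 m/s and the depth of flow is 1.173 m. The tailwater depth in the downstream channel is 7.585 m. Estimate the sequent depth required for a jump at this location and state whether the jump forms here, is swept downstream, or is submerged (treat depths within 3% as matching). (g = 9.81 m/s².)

y₂ = 7.533 m; the jump forms here

Fr₁ = V₁/√(g·y₁) = 16.56/√(9.81×1.173) = 4.882.
Bélanger equation: y₂/y₁ = ½[√(1 + 8Fr₁²) − 1] = ½[√191.65 − 1] = 6.422.
y₂ = 6.422 × 1.173 = 7.533 m.
Tailwater y_tw = 7.585 m: y_tw ≈ y₂, so the jump forms here.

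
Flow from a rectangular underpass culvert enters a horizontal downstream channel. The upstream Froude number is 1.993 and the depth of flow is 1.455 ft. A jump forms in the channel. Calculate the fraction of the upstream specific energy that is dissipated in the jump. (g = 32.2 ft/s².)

ΔE/E₁ = 0.0896 (8.96%)

Fr₁ = 1.993 (given).
Bélanger equation: y₂/y₁ = ½[√(1 + 8Fr₁²) − 1] = ½[√32.776 − 1] = 2.363.
y₂ = 2.363 × 1.455 = 3.437 ft.
E₁ = y₁(1 + Fr₁²/2) = 1.455×(1 + 1.993²/2) = 4.345 ft. ΔE = (y₂ − y₁)³/(4y₁y₂) = 0.3895 ft. ΔE/E₁ = 0.3895/4.345 = 0.0896.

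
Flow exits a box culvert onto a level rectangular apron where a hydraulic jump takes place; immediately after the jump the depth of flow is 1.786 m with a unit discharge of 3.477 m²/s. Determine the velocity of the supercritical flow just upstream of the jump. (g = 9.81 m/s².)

V₂ = q/y₂ = 3.477/1.786 = 1.947 m/s; Fr₂ = V₂/√(g·y₂) = 0.4651.
From the momentum equation (using Fr₂), y₁/y₂ = ½[√(1 + 8Fr₂²) − 1] = ½[√2.7306 − 1] = 0.3262.
y₁ = 0.3262 × 1.786 = 0.5826 m.
V₁ = q/y₁ = 3.477/0.5826 = 5.968 m/s.

V₁ = 5.968 m/s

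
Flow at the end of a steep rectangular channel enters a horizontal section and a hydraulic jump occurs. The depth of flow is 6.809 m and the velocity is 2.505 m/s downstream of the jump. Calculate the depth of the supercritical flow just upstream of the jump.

Fr₂ = V₂/√(g·y₂) = 2.505/√(9.81×6.809) = 0.3065.
From the momentum equation (using Fr₂), y₁/y₂ = ½[√(1 + 8Fr₂²) − 1] = ½[√1.7515 − 1] = 0.1617.
y₁ = 0.1617 × 6.809 = 1.101 m.

y₁ = 1.101 m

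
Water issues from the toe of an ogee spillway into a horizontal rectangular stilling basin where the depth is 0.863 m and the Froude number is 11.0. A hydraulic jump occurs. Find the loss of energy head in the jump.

Fr₁ = 11.0 (given).
From the momentum equation for a rectangular channel, y₂/y₁ = ½[√(1 + 8Fr₁²) − 1] = ½[√969.0 − 1] = 15.1.
y₂ = 15.1 × 0.863 = 13.0 m.
V₁ = Fr₁·√(g·y₁) = 11.0×√(9.81×0.863) = 32.0 m/s; q = V₁·y₁ = 27.6 m²/s. V₂ = q/y₂ = 27.6/13.0 = 2.12 m/s. E₁ = y₁ + V₁²/2g = 53.1 m; E₂ = y₂ + V₂²/2g = 13.2 m. ΔE = E₁ − E₂ = 39.8 m.

ΔE = 39.8 m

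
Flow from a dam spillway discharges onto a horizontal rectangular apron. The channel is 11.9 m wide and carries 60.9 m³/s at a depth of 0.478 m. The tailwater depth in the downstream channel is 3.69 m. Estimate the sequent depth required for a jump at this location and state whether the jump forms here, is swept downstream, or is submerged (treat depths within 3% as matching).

y₂ = 3.11 m; the jump is submerged

q = Q/b = 60.9/11.9 = 5.12 m²/s; V₁ = q/y₁ = 10.7 m/s. Fr₁ = V₁/√(g·y₁) = 4.94.
Conjugate-depth relation: y₂/y₁ = ½[√(1 + 8Fr₁²) − 1] = ½[√196.6 − 1] = 6.51.
y₂ = 6.51 × 0.478 = 3.11 m.
Tailwater y_tw = 3.69 m: y_tw > y₂, so the jump is submerged.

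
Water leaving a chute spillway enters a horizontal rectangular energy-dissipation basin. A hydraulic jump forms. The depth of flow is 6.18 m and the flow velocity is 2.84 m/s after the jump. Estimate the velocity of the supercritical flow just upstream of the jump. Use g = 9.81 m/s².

V₁ = 13.0 m/s

Fr₂ = V₂/√(g·y₂) = 2.84/√(9.81×6.18) = 0.365.
From the momentum equation (using Fr₂), y₁/y₂ = ½[√(1 + 8Fr₂²) − 1] = ½[√2.064 − 1] = 0.218.
y₁ = 0.218 × 6.18 = 1.35 m.
V₁ = q/y₁ = 17.6/1.35 = 13.0 m/s.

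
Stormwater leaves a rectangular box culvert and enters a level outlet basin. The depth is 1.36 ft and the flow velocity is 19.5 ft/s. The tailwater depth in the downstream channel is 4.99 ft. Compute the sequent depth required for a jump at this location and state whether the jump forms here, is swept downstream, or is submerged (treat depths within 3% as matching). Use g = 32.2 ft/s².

y₂ = 5.03 ft; the jump forms here

Fr₁ = V₁/√(g·y₁) = 19.5/√(32.2×1.36) = 2.95.
Sequent-depth ratio: y₂/y₁ = ½[√(1 + 8Fr₁²) − 1] = ½[√70.46 − 1] = 3.70.
y₂ = 3.70 × 1.36 = 5.03 ft.
Tailwater y_tw = 4.99 ft: y_tw ≈ y₂, so the jump forms here.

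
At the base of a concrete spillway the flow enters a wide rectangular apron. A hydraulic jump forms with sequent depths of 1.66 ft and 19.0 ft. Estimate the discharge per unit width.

For a rectangular channel the momentum equation gives q² = ½·g·y₁·y₂·(y₁ + y₂) = ½×32.2×1.66×19.0×20.7 = 10491.
q = √10491 = 102 ft²/s.

q = 102 ft²/s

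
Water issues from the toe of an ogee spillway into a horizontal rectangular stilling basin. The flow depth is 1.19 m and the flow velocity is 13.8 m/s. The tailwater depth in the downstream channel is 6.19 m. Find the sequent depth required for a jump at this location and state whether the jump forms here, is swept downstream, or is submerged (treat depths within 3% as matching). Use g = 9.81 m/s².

Fr₁ = V₁/√(g·y₁) = 13.8/√(9.81×1.19) = 4.04.
Conjugate-depth relation: y₂/y₁ = ½[√(1 + 8Fr₁²) − 1] = ½[√131.5 − 1] = 5.23.
y₂ = 5.23 × 1.19 = 6.23 m.
Tailwater y_tw = 6.19 m: y_tw ≈ y₂, so the jump forms here.

y₂ = 6.23 m; the jump forms here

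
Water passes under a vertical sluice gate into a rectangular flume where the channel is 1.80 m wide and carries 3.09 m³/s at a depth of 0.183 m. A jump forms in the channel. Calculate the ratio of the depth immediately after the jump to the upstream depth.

q = Q/b = 3.09/1.80 = 1.72 m²/s; V₁ = q/y₁ = 9.38 m/s. Fr₁ = V₁/√(g·y₁) = 7.00.
By Bélanger, y₂/y₁ = ½[√(1 + 8Fr₁²) − 1] = ½[√393.1 − 1] = 9.41.

y₂/y₁ = 9.41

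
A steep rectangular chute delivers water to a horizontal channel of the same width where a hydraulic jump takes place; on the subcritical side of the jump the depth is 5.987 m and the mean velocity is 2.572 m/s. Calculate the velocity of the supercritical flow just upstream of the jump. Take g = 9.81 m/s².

Fr₂ = V₂/√(g·y₂) = 2.572/√(9.81×5.987) = 0.3356.
From the momentum equation (using Fr₂), y₁/y₂ = ½[√(1 + 8Fr₂²) − 1] = ½[√1.9011 − 1] = 0.1894.
y₁ = 0.1894 × 5.987 = 1.134 m.
V₁ = q/y₁ = 15.40/1.134 = 13.58 m/s.

V₁ = 13.58 m/s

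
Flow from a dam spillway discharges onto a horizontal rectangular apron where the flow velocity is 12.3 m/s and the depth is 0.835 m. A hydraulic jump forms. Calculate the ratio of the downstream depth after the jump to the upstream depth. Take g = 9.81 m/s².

Fr₁ = V₁/√(g·y₁) = 12.3/√(9.81×0.835) = 4.30.
Bélanger equation: y₂/y₁ = ½[√(1 + 8Fr₁²) − 1] = ½[√148.8 − 1] = 5.60.

y₂/y₁ = 5.60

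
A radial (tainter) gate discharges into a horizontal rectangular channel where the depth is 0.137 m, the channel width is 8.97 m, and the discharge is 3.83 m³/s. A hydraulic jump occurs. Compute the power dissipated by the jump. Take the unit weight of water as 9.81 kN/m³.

P = 4.91 kW

q = Q/b = 3.83/8.97 = 0.427 m²/s; V₁ = q/y₁ = 3.12 m/s. Fr₁ = V₁/√(g·y₁) = 2.69.
Bélanger equation: y₂/y₁ = ½[√(1 + 8Fr₁²) − 1] = ½[√58.82 − 1] = 3.33.
y₂ = 3.33 × 0.137 = 0.457 m.
V₂ = q/y₂ = 0.427/0.457 = 0.935 m/s. E₁ = y₁ + V₁²/2g = 0.632 m; E₂ = y₂ + V₂²/2g = 0.501 m. ΔE = E₁ − E₂ = 0.131 m.
P = γ·Q·ΔE = 9.81 × 3.83 × 0.131 = 4.91 kW.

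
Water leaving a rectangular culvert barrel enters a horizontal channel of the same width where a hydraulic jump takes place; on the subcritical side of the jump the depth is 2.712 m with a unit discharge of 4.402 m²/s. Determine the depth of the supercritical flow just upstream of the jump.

V₂ = q/y₂ = 4.402/2.712 = 1.623 m/s; Fr₂ = V₂/√(g·y₂) = 0.3147.
Applying the sequent-depth relation in reverse, y₁/y₂ = ½[√(1 + 8Fr₂²) − 1] = ½[√1.7922 − 1] = 0.1694.
y₁ = 0.1694 × 2.712 = 0.4593 m.

y₁ = 0.4593 m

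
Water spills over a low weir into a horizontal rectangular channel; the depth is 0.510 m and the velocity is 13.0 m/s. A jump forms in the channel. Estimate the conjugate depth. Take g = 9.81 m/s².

Fr₁ = V₁/√(g·y₁) = 13.0/√(9.81×0.510) = 5.81.
Bélanger equation: y₂/y₁ = ½[√(1 + 8Fr₁²) − 1] = ½[√271.2 − 1] = 7.73.
y₂ = 7.73 × 0.510 = 3.94 m.

y₂ = 3.94 m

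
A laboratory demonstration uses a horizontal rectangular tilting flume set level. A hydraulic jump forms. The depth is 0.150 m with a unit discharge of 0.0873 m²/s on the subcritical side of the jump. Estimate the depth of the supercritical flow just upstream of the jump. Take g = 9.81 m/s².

V₂ = q/y₂ = 0.0873/0.150 = 0.582 m/s; Fr₂ = V₂/√(g·y₂) = 0.480.
The Bélanger relation is symmetric: y₁/y₂ = ½[√(1 + 8Fr₂²) − 1] = ½[√2.842 − 1] = 0.343.
y₁ = 0.343 × 0.150 = 0.0514 m.

y₁ = 0.0514 m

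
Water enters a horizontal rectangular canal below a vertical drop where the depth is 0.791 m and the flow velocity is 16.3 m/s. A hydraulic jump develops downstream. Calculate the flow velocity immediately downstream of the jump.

Fr₁ = V₁/√(g·y₁) = 16.3/√(9.81×0.791) = 5.85.
Conjugate-depth relation: y₂/y₁ = ½[√(1 + 8Fr₁²) − 1] = ½[√274.9 − 1] = 7.79.
y₂ = 7.79 × 0.791 = 6.16 m.
q = V₁·y₁ = 16.3 × 0.791 = 12.9 m²/s.
V₂ = q/y₂ = 12.9/6.16 = 2.09 m/s.

V₂ = 2.09 m/s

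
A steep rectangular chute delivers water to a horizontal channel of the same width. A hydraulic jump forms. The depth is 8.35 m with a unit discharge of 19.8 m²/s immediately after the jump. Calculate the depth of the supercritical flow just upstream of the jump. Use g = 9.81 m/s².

V₂ = q/y₂ = 19.8/8.35 = 2.37 m/s; Fr₂ = V₂/√(g·y₂) = 0.262.
Applying the sequent-depth relation in reverse, y₁/y₂ = ½[√(1 + 8Fr₂²) − 1] = ½[√1.549 − 1] = 0.122.
y₁ = 0.122 × 8.35 = 1.02 m.

y₁ = 1.02 m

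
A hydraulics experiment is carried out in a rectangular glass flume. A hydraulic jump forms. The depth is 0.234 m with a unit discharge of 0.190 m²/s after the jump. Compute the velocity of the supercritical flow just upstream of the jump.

V₂ = q/y₂ = 0.190/0.234 = 0.812 m/s; Fr₂ = V₂/√(g·y₂) = 0.536.
The Bélanger relation is symmetric: y₁/y₂ = ½[√(1 + 8Fr₂²) − 1] = ½[√3.298 − 1] = 0.408.
y₁ = 0.408 × 0.234 = 0.0955 m.
V₁ = q/y₁ = 0.190/0.0955 = 1.99 m/s.

V₁ = 1.99 m/s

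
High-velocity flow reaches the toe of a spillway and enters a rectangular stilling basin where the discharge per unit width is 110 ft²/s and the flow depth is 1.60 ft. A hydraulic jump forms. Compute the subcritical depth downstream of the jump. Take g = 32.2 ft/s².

y₂ = 20.9 ft

V₁ = q/y₁ = 110/1.60 = 68.8 ft/s. Fr₁ = V₁/√(g·y₁) = 68.8/√(32.2×1.60) = 9.58.
By Bélanger, y₂/y₁ = ½[√(1 + 8Fr₁²) − 1] = ½[√734.9 − 1] = 13.1.
y₂ = 13.1 × 1.60 = 20.9 ft.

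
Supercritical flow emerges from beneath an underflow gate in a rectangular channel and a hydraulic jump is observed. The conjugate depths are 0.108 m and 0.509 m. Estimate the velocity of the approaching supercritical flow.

V₁ = 3.78 m/s

For a rectangular channel the momentum equation gives q² = ½·g·y₁·y₂·(y₁ + y₂) = ½×9.81×0.108×0.509×0.617 = 0.166.
q = √0.166 = 0.408 m²/s.
V₁ = q/y₁ = 0.408/0.108 = 3.78 m/s.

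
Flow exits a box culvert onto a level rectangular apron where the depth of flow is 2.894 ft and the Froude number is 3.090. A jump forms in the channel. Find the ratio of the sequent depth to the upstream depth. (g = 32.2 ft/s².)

Fr₁ = 3.090 (given).
Conjugate-depth relation: y₂/y₁ = ½[√(1 + 8Fr₁²) − 1] = ½[√77.385 − 1] = 3.898.

y₂/y₁ = 3.898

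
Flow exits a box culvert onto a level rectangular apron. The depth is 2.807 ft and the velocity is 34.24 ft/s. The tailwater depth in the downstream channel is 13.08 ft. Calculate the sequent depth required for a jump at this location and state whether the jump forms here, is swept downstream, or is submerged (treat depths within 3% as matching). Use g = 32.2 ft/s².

y₂ = 12.96 ft; the jump forms here

Fr₁ = V₁/√(g·y₁) = 34.24/√(32.2×2.807) = 3.602.
By Bélanger, y₂/y₁ = ½[√(1 + 8Fr₁²) − 1] = ½[√104.77 − 1] = 4.618.
y₂ = 4.618 × 2.807 = 12.96 ft.
Tailwater y_tw = 13.08 ft: y_tw ≈ y₂, so the jump forms here.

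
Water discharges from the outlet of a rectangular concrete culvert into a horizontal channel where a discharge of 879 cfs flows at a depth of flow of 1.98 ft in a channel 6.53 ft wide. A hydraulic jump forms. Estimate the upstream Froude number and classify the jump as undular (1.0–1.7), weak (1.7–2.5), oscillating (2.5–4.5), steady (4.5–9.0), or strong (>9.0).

q = Q/b = 879/6.53 = 135 ft²/s; V₁ = q/y₁ = 68.0 ft/s. Fr₁ = V₁/√(g·y₁) = 8.51.
Fr₁ = 8.51 lies in the steady range.

Fr₁ = 8.51; steady jump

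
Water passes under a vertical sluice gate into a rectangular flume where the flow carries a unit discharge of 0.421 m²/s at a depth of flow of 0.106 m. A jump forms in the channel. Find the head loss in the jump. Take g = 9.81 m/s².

ΔE = 0.345 m

V₁ = q/y₁ = 0.421/0.106 = 3.97 m/s. Fr₁ = V₁/√(g·y₁) = 3.97/√(9.81×0.106) = 3.89.
Bélanger equation: y₂/y₁ = ½[√(1 + 8Fr₁²) − 1] = ½[√122.4 − 1] = 5.03.
y₂ = 5.03 × 0.106 = 0.533 m.
Head loss: ΔE = (y₂ − y₁)³/(4y₁y₂) = (0.533 − 0.106)³/(4×0.106×0.533) = 0.0780/0.226 = 0.345 m.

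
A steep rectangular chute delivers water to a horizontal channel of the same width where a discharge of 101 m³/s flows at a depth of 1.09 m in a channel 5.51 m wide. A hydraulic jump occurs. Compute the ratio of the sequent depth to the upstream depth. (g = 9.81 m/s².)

y₂/y₁ = 6.79

q = Q/b = 101/5.51 = 18.3 m²/s; V₁ = q/y₁ = 16.8 m/s. Fr₁ = V₁/√(g·y₁) = 5.14.
Sequent-depth ratio: y₂/y₁ = ½[√(1 + 8Fr₁²) − 1] = ½[√212.6 − 1] = 6.79.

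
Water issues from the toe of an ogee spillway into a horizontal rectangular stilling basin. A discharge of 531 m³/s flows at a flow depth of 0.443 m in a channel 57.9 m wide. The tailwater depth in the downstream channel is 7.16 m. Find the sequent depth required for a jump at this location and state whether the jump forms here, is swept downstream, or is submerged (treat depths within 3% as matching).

q = Q/b = 531/57.9 = 9.17 m²/s; V₁ = q/y₁ = 20.7 m/s. Fr₁ = V₁/√(g·y₁) = 9.93.
Conjugate-depth relation: y₂/y₁ = ½[√(1 + 8Fr₁²) − 1] = ½[√789.9 − 1] = 13.6.
y₂ = 13.6 × 0.443 = 6.00 m.
Tailwater y_tw = 7.16 m: y_tw > y₂, so the jump is submerged.

y₂ = 6.00 m; the jump is submerged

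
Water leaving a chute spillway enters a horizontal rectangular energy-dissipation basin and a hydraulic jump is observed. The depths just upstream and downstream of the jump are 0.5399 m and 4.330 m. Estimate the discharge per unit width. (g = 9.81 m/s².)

q = 7.473 m²/s

For a rectangular channel the momentum equation gives q² = ½·g·y₁·y₂·(y₁ + y₂) = ½×9.81×0.5399×4.330×4.870 = 55.84.
q = √55.84 = 7.473 m²/s.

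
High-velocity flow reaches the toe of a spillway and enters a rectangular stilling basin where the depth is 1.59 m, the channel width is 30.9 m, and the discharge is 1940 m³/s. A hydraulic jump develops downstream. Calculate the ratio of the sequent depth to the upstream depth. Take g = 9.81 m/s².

y₂/y₁ = 13.6

q = Q/b = 1940/30.9 = 62.8 m²/s; V₁ = q/y₁ = 39.5 m/s. Fr₁ = V₁/√(g·y₁) = 10.00.
Sequent-depth ratio: y₂/y₁ = ½[√(1 + 8Fr₁²) − 1] = ½[√800.7 − 1] = 13.6.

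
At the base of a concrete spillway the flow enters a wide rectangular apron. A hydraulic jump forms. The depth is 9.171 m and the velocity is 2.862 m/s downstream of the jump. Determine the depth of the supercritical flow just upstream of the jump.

y₁ = 1.443 m

Fr₂ = V₂/√(g·y₂) = 2.862/√(9.81×9.171) = 0.3017.
The Bélanger relation is symmetric: y₁/y₂ = ½[√(1 + 8Fr₂²) − 1] = ½[√1.7284 − 1] = 0.1573.
y₁ = 0.1573 × 9.171 = 1.443 m.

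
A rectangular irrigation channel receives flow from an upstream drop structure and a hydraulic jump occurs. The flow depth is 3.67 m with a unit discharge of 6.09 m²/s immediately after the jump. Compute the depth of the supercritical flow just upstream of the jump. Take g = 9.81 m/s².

y₁ = 0.495 m

V₂ = q/y₂ = 6.09/3.67 = 1.66 m/s; Fr₂ = V₂/√(g·y₂) = 0.277.
The Bélanger relation is symmetric: y₁/y₂ = ½[√(1 + 8Fr₂²) − 1] = ½[√1.612 − 1] = 0.135.
y₁ = 0.135 × 3.67 = 0.495 m.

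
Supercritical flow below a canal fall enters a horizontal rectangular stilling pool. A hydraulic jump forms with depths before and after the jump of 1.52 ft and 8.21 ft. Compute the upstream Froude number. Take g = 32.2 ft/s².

Fr₁ = 4.16

For a rectangular channel the momentum equation gives q² = ½·g·y₁·y₂·(y₁ + y₂) = ½×32.2×1.52×8.21×9.73 = 1955.
q = √1955 = 44.2 ft²/s.
V₁ = q/y₁ = 29.1 ft/s; Fr₁ = V₁/√(g·y₁) = 4.16.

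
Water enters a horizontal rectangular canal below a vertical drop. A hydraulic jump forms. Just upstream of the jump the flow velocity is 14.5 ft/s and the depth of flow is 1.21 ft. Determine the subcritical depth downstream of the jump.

Fr₁ = V₁/√(g·y₁) = 14.5/√(32.2×1.21) = 2.32.
Conjugate-depth relation: y₂/y₁ = ½[√(1 + 8Fr₁²) − 1] = ½[√44.17 − 1] = 2.82.
y₂ = 2.82 × 1.21 = 3.42 ft.

y₂ = 3.42 ft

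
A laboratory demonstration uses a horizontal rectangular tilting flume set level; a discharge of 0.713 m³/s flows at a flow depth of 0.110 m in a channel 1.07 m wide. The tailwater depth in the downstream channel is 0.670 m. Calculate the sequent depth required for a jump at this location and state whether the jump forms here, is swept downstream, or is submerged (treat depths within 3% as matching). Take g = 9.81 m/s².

y₂ = 0.854 m; the jump is swept downstream

q = Q/b = 0.713/1.07 = 0.666 m²/s; V₁ = q/y₁ = 6.06 m/s. Fr₁ = V₁/√(g·y₁) = 5.83.
From the momentum equation for a rectangular channel, y₂/y₁ = ½[√(1 + 8Fr₁²) − 1] = ½[√273.1 − 1] = 7.76.
y₂ = 7.76 × 0.110 = 0.854 m.
Tailwater y_tw = 0.670 m: y_tw < y₂, so the jump is swept downstream.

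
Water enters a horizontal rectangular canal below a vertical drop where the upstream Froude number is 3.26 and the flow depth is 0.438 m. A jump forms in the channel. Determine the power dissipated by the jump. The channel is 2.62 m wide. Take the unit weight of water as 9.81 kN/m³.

Fr₁ = 3.26 (given).
Sequent-depth ratio: y₂/y₁ = ½[√(1 + 8Fr₁²) − 1] = ½[√86.02 − 1] = 4.14.
y₂ = 4.14 × 0.438 = 1.81 m.
V₁ = Fr₁·√(g·y₁) = 3.26×√(9.81×0.438) = 6.76 m/s; q = V₁·y₁ = 2.96 m²/s. V₂ = q/y₂ = 2.96/1.81 = 1.63 m/s. E₁ = y₁ + V₁²/2g = 2.77 m; E₂ = y₂ + V₂²/2g = 1.95 m. ΔE = E₁ − E₂ = 0.817 m.
Q = q·b = 2.96 × 2.62 = 7.75 m³/s. P = γ·Q·ΔE = 9.81 × 7.75 × 0.817 = 62.2 kW.

P = 62.2 kW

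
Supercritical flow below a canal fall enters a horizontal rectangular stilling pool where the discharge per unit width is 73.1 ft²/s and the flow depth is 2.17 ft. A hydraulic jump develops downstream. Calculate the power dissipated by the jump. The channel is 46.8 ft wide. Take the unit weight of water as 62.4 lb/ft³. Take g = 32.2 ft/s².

V₁ = q/y₁ = 73.1/2.17 = 33.7 ft/s. Fr₁ = V₁/√(g·y₁) = 33.7/√(32.2×2.17) = 4.03.
From the momentum equation for a rectangular channel, y₂/y₁ = ½[√(1 + 8Fr₁²) − 1] = ½[√130.9 − 1] = 5.22.
y₂ = 5.22 × 2.17 = 11.3 ft.
V₂ = q/y₂ = 73.1/11.3 = 6.45 ft/s. E₁ = y₁ + V₁²/2g = 19.8 ft; E₂ = y₂ + V₂²/2g = 12.0 ft. ΔE = E₁ − E₂ = 7.81 ft.
Q = q·b = 73.1 × 46.8 = 3421 cfs. P = γ·Q·ΔE/550 = 62.4 × 3421 × 7.81 / 550 = 3033 hp.

P = 3033 hp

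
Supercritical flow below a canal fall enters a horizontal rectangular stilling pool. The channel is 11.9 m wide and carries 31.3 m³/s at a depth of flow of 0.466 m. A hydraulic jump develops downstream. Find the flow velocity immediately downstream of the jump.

V₂ = 1.73 m/s

q = Q/b = 31.3/11.9 = 2.63 m²/s; V₁ = q/y₁ = 5.64 m/s. Fr₁ = V₁/√(g·y₁) = 2.64.
By Bélanger, y₂/y₁ = ½[√(1 + 8Fr₁²) − 1] = ½[√56.75 − 1] = 3.27.
y₂ = 3.27 × 0.466 = 1.52 m.
V₂ = q/y₂ = 2.63/1.52 = 1.73 m/s.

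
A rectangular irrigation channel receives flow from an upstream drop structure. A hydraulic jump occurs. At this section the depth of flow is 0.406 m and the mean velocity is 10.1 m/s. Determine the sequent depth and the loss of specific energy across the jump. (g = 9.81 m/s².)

Fr₁ = V₁/√(g·y₁) = 10.1/√(9.81×0.406) = 5.06.
From the momentum equation for a rectangular channel, y₂/y₁ = ½[√(1 + 8Fr₁²) − 1] = ½[√205.9 − 1] = 6.67.
y₂ = 6.67 × 0.406 = 2.71 m.
Head loss: ΔE = (y₂ − y₁)³/(4y₁y₂) = (2.71 − 0.406)³/(4×0.406×2.71) = 12.2/4.40 = 2.78 m.

y₂ = 2.71 m; ΔE = 2.78 m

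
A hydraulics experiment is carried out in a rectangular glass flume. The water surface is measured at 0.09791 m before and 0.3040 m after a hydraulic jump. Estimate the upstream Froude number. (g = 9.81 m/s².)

Fr₁ = 2.524

For a rectangular channel the momentum equation gives q² = ½·g·y₁·y₂·(y₁ + y₂) = ½×9.81×0.09791×0.3040×0.4019 = 0.05868.
q = √0.05868 = 0.2422 m²/s.
V₁ = q/y₁ = 2.474 m/s; Fr₁ = V₁/√(g·y₁) = 2.524.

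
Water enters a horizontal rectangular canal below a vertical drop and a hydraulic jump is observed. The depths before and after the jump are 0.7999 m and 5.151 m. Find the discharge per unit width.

For a rectangular channel the momentum equation gives q² = ½·g·y₁·y₂·(y₁ + y₂) = ½×9.81×0.7999×5.151×5.951 = 120.3.
q = √120.3 = 10.97 m²/s.

q = 10.97 m²/s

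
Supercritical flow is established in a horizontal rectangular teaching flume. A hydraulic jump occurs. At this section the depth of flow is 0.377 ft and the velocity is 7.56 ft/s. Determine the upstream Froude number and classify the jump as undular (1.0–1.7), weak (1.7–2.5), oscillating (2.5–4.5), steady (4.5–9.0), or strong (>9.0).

Fr₁ = 2.17; weak jump

Fr₁ = V₁/√(g·y₁) = 7.56/√(32.2×0.377) = 2.17.
Fr₁ = 2.17 lies in the weak range.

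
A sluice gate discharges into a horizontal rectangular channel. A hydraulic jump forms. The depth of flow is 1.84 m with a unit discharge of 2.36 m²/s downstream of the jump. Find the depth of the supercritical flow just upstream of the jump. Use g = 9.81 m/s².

V₂ = q/y₂ = 2.36/1.84 = 1.28 m/s; Fr₂ = V₂/√(g·y₂) = 0.302.
Applying the sequent-depth relation in reverse, y₁/y₂ = ½[√(1 + 8Fr₂²) − 1] = ½[√1.729 − 1] = 0.157.
y₁ = 0.157 × 1.84 = 0.290 m.

y₁ = 0.290 m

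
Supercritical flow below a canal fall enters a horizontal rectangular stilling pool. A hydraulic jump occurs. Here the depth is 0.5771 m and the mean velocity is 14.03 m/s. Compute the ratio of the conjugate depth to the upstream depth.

y₂/y₁ = 7.854

Fr₁ = V₁/√(g·y₁) = 14.03/√(9.81×0.5771) = 5.897.
Sequent-depth ratio: y₂/y₁ = ½[√(1 + 8Fr₁²) − 1] = ½[√279.15 − 1] = 7.854.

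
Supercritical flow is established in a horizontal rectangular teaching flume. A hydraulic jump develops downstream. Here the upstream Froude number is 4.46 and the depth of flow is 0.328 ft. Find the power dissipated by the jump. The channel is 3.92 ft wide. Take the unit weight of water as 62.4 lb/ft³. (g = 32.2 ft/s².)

P = 3.35 hp

Fr₁ = 4.46 (given).
Conjugate-depth relation: y₂/y₁ = ½[√(1 + 8Fr₁²) − 1] = ½[√160.1 − 1] = 5.83.
y₂ = 5.83 × 0.328 = 1.91 ft.
Head loss: ΔE = (y₂ − y₁)³/(4y₁y₂) = (1.91 − 0.328)³/(4×0.328×1.91) = 3.97/2.51 = 1.58 ft.
V₁ = Fr₁·√(g·y₁) = 4.46×√(32.2×0.328) = 14.5 ft/s; q = V₁·y₁ = 4.75 ft²/s. Q = q·b = 4.75 × 3.92 = 18.6 cfs. P = γ·Q·ΔE/550 = 62.4 × 18.6 × 1.58 / 550 = 3.35 hp.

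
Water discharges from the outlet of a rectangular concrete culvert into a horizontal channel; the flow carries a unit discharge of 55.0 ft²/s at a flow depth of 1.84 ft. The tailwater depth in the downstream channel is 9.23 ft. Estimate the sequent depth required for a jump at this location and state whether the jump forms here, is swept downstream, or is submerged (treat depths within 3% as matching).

V₁ = q/y₁ = 55.0/1.84 = 29.9 ft/s. Fr₁ = V₁/√(g·y₁) = 29.9/√(32.2×1.84) = 3.88.
Sequent-depth ratio: y₂/y₁ = ½[√(1 + 8Fr₁²) − 1] = ½[√121.6 − 1] = 5.01.
y₂ = 5.01 × 1.84 = 9.23 ft.
Tailwater y_tw = 9.23 ft: y_tw ≈ y₂, so the jump forms here.

y₂ = 9.23 ft; the jump forms here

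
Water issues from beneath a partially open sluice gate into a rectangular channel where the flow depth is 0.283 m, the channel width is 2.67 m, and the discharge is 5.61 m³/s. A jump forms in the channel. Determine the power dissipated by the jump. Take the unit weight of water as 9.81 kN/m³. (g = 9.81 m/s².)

q = Q/b = 5.61/2.67 = 2.10 m²/s; V₁ = q/y₁ = 7.42 m/s. Fr₁ = V₁/√(g·y₁) = 4.46.
Sequent-depth ratio: y₂/y₁ = ½[√(1 + 8Fr₁²) − 1] = ½[√159.8 − 1] = 5.82.
y₂ = 5.82 × 0.283 = 1.65 m.
V₂ = q/y₂ = 2.10/1.65 = 1.28 m/s. E₁ = y₁ + V₁²/2g = 3.09 m; E₂ = y₂ + V₂²/2g = 1.73 m. ΔE = E₁ − E₂ = 1.36 m.
P = γ·Q·ΔE = 9.81 × 5.61 × 1.36 = 75.0 kW.

P = 75.0 kW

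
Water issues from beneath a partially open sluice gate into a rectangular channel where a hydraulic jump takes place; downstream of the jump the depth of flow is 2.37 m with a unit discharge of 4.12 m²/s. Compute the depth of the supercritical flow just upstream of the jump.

y₁ = 0.507 m

V₂ = q/y₂ = 4.12/2.37 = 1.74 m/s; Fr₂ = V₂/√(g·y₂) = 0.361.
From the momentum equation (using Fr₂), y₁/y₂ = ½[√(1 + 8Fr₂²) − 1] = ½[√2.040 − 1] = 0.214.
y₁ = 0.214 × 2.37 = 0.507 m.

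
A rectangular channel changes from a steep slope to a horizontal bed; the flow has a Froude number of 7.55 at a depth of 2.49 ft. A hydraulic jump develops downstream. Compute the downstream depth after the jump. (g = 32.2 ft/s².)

Fr₁ = 7.55 (given).
Bélanger equation: y₂/y₁ = ½[√(1 + 8Fr₁²) − 1] = ½[√457.0 − 1] = 10.2.
y₂ = 10.2 × 2.49 = 25.4 ft.

y₂ = 25.4 ft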